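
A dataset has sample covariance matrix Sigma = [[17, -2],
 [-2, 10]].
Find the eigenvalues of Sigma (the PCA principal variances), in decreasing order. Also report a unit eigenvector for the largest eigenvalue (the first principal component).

Step 1 — characteristic polynomial of 2×2 Sigma:
  det(Sigma - λI) = λ² - trace · λ + det = 0.
  trace = 17 + 10 = 27, det = 17·10 - (-2)² = 166.
Step 2 — discriminant:
  Δ = trace² - 4·det = 729 - 664 = 65.
Step 3 — eigenvalues:
  λ = (trace ± √Δ)/2 = (27 ± 8.0623)/2,
  λ_1 = 17.5311,  λ_2 = 9.4689.

Step 4 — unit eigenvector for λ_1: solve (Sigma - λ_1 I)v = 0. First row:
  (17 - 17.5311)·v_x + (-2)·v_y = 0, i.e. (-0.5311)·v_x + (-2)·v_y = 0,
  so v ∝ (b, λ_1 - a) = (-2, 0.5311); multiply by -1 so the first entry is positive: u = (2, -0.5311).
  ||u|| = √((2)² + (-0.5311)²) = √(4.2821) ≈ 2.0693,
  v_1 = u/||u|| ≈ (0.9665, -0.2567) (||v_1|| = 1).

λ_1 = 17.5311,  λ_2 = 9.4689;  v_1 ≈ (0.9665, -0.2567)


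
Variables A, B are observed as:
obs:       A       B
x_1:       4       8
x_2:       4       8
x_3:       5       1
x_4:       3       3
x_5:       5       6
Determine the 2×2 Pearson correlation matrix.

Step 1 — column means:
  mean(A) = (4 + 4 + 5 + 3 + 5) / 5 = 21/5 = 4.2
  mean(B) = (8 + 8 + 1 + 3 + 6) / 5 = 26/5 = 5.2

Step 2 — sample variances and covariances s[i,j] = (1/(n-1)) · Σ_k (x_{k,i} - mean_i) · (x_{k,j} - mean_j), with n-1 = 4:
  s[A,A] = ((-0.2)·(-0.2) + (-0.2)·(-0.2) + (0.8)·(0.8) + (-1.2)·(-1.2) + (0.8)·(0.8)) / 4 = 2.8/4 = 0.7
  s[A,B] = ((-0.2)·(2.8) + (-0.2)·(2.8) + (0.8)·(-4.2) + (-1.2)·(-2.2) + (0.8)·(0.8)) / 4 = -1.2/4 = -0.3
  s[B,B] = ((2.8)·(2.8) + (2.8)·(2.8) + (-4.2)·(-4.2) + (-2.2)·(-2.2) + (0.8)·(0.8)) / 4 = 38.8/4 = 9.7
  Sample standard deviations s_i = √(s[i,i]):
  s(A) = √(0.7) = 0.8367
  s(B) = √(9.7) = 3.1145

Step 3 — r_{ij} = s_{ij} / (s_i · s_j):
  r[A,A] = 1 (diagonal).
  r[A,B] = -0.3 / (0.8367 · 3.1145) = -0.3 / 2.6058 = -0.1151
  r[B,B] = 1 (diagonal).

R is symmetric with unit diagonal. Assembling:

R = [[1, -0.1151],
 [-0.1151, 1]]


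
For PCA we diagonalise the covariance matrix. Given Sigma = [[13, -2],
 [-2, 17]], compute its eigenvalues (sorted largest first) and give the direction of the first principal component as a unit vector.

Step 1 — characteristic polynomial of 2×2 Sigma:
  det(Sigma - λI) = λ² - trace · λ + det = 0.
  trace = 13 + 17 = 30, det = 13·17 - (-2)² = 217.
Step 2 — discriminant:
  Δ = trace² - 4·det = 900 - 868 = 32.
Step 3 — eigenvalues:
  λ = (trace ± √Δ)/2 = (30 ± 5.6569)/2,
  λ_1 = 17.8284,  λ_2 = 12.1716.

Step 4 — unit eigenvector for λ_1: solve (Sigma - λ_1 I)v = 0. First row:
  (13 - 17.8284)·v_x + (-2)·v_y = 0, i.e. (-4.8284)·v_x + (-2)·v_y = 0,
  so v ∝ (b, λ_1 - a) = (-2, 4.8284); multiply by -1 so the first entry is positive: u = (2, -4.8284).
  ||u|| = √((2)² + (-4.8284)²) = √(27.3137) ≈ 5.2263,
  v_1 = u/||u|| ≈ (0.3827, -0.9239) (||v_1|| = 1).

λ_1 = 17.8284,  λ_2 = 12.1716;  v_1 ≈ (0.3827, -0.9239)


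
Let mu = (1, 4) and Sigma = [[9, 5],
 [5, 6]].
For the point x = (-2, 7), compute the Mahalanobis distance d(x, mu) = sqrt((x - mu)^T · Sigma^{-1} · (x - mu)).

Step 1 — centre the observation: (x - mu) = (-3, 3).

Step 2 — invert Sigma. det(Sigma) = 9·6 - (5)² = 29.
  Sigma^{-1} = (1/det) · [[d, -b], [-b, a]] = [[0.2069, -0.1724],
 [-0.1724, 0.3103]].

Step 3 — form the quadratic (x - mu)^T · Sigma^{-1} · (x - mu):
  Sigma^{-1} · (x - mu) = (-1.1379, 1.4483).
  (x - mu)^T · [Sigma^{-1} · (x - mu)] = (-3)·(-1.1379) + (3)·(1.4483) = 7.7586.

Step 4 — take square root: d = √(7.7586) ≈ 2.7854.

d(x, mu) = √(7.7586) ≈ 2.7854


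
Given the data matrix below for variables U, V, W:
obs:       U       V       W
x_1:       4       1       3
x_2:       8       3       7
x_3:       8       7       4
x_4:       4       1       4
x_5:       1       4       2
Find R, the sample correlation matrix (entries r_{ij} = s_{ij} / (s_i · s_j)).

Step 1 — column means:
  mean(U) = (4 + 8 + 8 + 4 + 1) / 5 = 25/5 = 5
  mean(V) = (1 + 3 + 7 + 1 + 4) / 5 = 16/5 = 3.2
  mean(W) = (3 + 7 + 4 + 4 + 2) / 5 = 20/5 = 4

Step 2 — sample variances and covariances s[i,j] = (1/(n-1)) · Σ_k (x_{k,i} - mean_i) · (x_{k,j} - mean_j), with n-1 = 4:
  s[U,U] = ((-1)·(-1) + (3)·(3) + (3)·(3) + (-1)·(-1) + (-4)·(-4)) / 4 = 36/4 = 9
  s[U,V] = ((-1)·(-2.2) + (3)·(-0.2) + (3)·(3.8) + (-1)·(-2.2) + (-4)·(0.8)) / 4 = 12/4 = 3
  s[U,W] = ((-1)·(-1) + (3)·(3) + (3)·(0) + (-1)·(0) + (-4)·(-2)) / 4 = 18/4 = 4.5
  s[V,V] = ((-2.2)·(-2.2) + (-0.2)·(-0.2) + (3.8)·(3.8) + (-2.2)·(-2.2) + (0.8)·(0.8)) / 4 = 24.8/4 = 6.2
  s[V,W] = ((-2.2)·(-1) + (-0.2)·(3) + (3.8)·(0) + (-2.2)·(0) + (0.8)·(-2)) / 4 = 0/4 = 0
  s[W,W] = ((-1)·(-1) + (3)·(3) + (0)·(0) + (0)·(0) + (-2)·(-2)) / 4 = 14/4 = 3.5
  Sample standard deviations s_i = √(s[i,i]):
  s(U) = √(9) = 3
  s(V) = √(6.2) = 2.49
  s(W) = √(3.5) = 1.8708

Step 3 — r_{ij} = s_{ij} / (s_i · s_j):
  r[U,U] = 1 (diagonal).
  r[U,V] = 3 / (3 · 2.49) = 3 / 7.4699 = 0.4016
  r[U,W] = 4.5 / (3 · 1.8708) = 4.5 / 5.6125 = 0.8018
  r[V,V] = 1 (diagonal).
  r[V,W] = 0 / (2.49 · 1.8708) = 0 / 4.6583 = 0
  r[W,W] = 1 (diagonal).

R is symmetric with unit diagonal. Assembling:

R = [[1, 0.4016, 0.8018],
 [0.4016, 1, 0],
 [0.8018, 0, 1]]


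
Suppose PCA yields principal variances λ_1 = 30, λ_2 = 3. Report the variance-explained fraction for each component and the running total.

Step 1 — total variance = trace(Sigma) = Σ λ_i = 30 + 3 = 33.

Step 2 — fraction explained by component i = λ_i / Σ λ:
  PC1: 30/33 = 0.9091
  PC2: 3/33 = 0.0909

Step 3 — cumulative fraction after k components = (λ_1 + ... + λ_k) / Σ λ:
  k = 1: 30/33 = 0.9091
  k = 2: (30 + 3)/33 = 33/33 = 1

Summary (fraction, with percent):

explained: PC1 0.9091 (90.91%), PC2 0.0909 (9.09%);  cumulative: 0.9091, 1


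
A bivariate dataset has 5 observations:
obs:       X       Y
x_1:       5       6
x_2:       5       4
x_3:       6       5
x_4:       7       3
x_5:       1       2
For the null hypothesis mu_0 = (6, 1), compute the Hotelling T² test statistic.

Step 1 — sample mean vector:
  mean(X) = (5 + 5 + 6 + 7 + 1) / 5 = 24/5 = 4.8
  mean(Y) = (6 + 4 + 5 + 3 + 2) / 5 = 20/5 = 4
  x̄ = (4.8, 4),  deviation x̄ - mu_0 = (4.8, 4) - (6, 1) = (-1.2, 3).

Step 2 — sample covariance matrix, S[i,j] = (1/(n-1)) · Σ_k (x_{k,i} - mean_i) · (x_{k,j} - mean_j), divisor n-1 = 4:
  S[X,X] = ((0.2)·(0.2) + (0.2)·(0.2) + (1.2)·(1.2) + (2.2)·(2.2) + (-3.8)·(-3.8)) / 4 = 20.8/4 = 5.2
  S[X,Y] = ((0.2)·(2) + (0.2)·(0) + (1.2)·(1) + (2.2)·(-1) + (-3.8)·(-2)) / 4 = 7/4 = 1.75
  S[Y,Y] = ((2)·(2) + (0)·(0) + (1)·(1) + (-1)·(-1) + (-2)·(-2)) / 4 = 10/4 = 2.5
  S = [[5.2, 1.75],
 [1.75, 2.5]].

Step 3 — invert S. det(S) = 5.2·2.5 - (1.75)² = 9.9375.
  S^{-1} = (1/det) · [[d, -b], [-b, a]] = [[0.2516, -0.1761],
 [-0.1761, 0.5233]].

Step 4 — quadratic form (x̄ - mu_0)^T · S^{-1} · (x̄ - mu_0):
  S^{-1} · (x̄ - mu_0) = (-0.8302, 1.7811),
  (x̄ - mu_0)^T · [...] = (-1.2)·(-0.8302) + (3)·(1.7811) = 6.3396.

Step 5 — scale by n: T² = 5 · 6.3396 = 31.6981.

T² ≈ 31.6981


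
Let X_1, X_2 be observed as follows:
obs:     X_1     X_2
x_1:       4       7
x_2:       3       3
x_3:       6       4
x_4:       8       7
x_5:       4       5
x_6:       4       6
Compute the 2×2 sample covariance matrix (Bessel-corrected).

Step 1 — column means:
  mean(X_1) = (4 + 3 + 6 + 8 + 4 + 4) / 6 = 29/6 = 4.8333
  mean(X_2) = (7 + 3 + 4 + 7 + 5 + 6) / 6 = 32/6 = 5.3333

Step 2 — sample covariance S[i,j] = (1/(n-1)) · Σ_k (x_{k,i} - mean_i) · (x_{k,j} - mean_j), with n-1 = 5.
  S[X_1,X_1] = ((-0.8333)·(-0.8333) + (-1.8333)·(-1.8333) + (1.1667)·(1.1667) + (3.1667)·(3.1667) + (-0.8333)·(-0.8333) + (-0.8333)·(-0.8333)) / 5 = 16.8333/5 = 3.3667
  S[X_1,X_2] = ((-0.8333)·(1.6667) + (-1.8333)·(-2.3333) + (1.1667)·(-1.3333) + (3.1667)·(1.6667) + (-0.8333)·(-0.3333) + (-0.8333)·(0.6667)) / 5 = 6.3333/5 = 1.2667
  S[X_2,X_2] = ((1.6667)·(1.6667) + (-2.3333)·(-2.3333) + (-1.3333)·(-1.3333) + (1.6667)·(1.6667) + (-0.3333)·(-0.3333) + (0.6667)·(0.6667)) / 5 = 13.3333/5 = 2.6667

S is symmetric (S[j,i] = S[i,j]). Assembling:

S = [[3.3667, 1.2667],
 [1.2667, 2.6667]]


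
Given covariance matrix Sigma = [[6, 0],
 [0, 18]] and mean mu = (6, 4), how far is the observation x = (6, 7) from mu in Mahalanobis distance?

Step 1 — centre the observation: (x - mu) = (0, 3).

Step 2 — invert Sigma. det(Sigma) = 6·18 - (0)² = 108.
  Sigma^{-1} = (1/det) · [[d, -b], [-b, a]] = [[0.1667, 0],
 [0, 0.0556]].

Step 3 — form the quadratic (x - mu)^T · Sigma^{-1} · (x - mu):
  Sigma^{-1} · (x - mu) = (0, 0.1667).
  (x - mu)^T · [Sigma^{-1} · (x - mu)] = (0)·(0) + (3)·(0.1667) = 0.5.

Step 4 — take square root: d = √(0.5) ≈ 0.7071.

d(x, mu) = √(0.5) ≈ 0.7071


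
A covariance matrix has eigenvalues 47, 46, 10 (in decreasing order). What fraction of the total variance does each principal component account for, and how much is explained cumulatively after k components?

Step 1 — total variance = trace(Sigma) = Σ λ_i = 47 + 46 + 10 = 103.

Step 2 — fraction explained by component i = λ_i / Σ λ:
  PC1: 47/103 = 0.4563
  PC2: 46/103 = 0.4466
  PC3: 10/103 = 0.0971

Step 3 — cumulative fraction after k components = (λ_1 + ... + λ_k) / Σ λ:
  k = 1: 47/103 = 0.4563
  k = 2: (47 + 46)/103 = 93/103 = 0.9029
  k = 3: (47 + 46 + 10)/103 = 103/103 = 1

Summary (fraction, with percent):

explained: PC1 0.4563 (45.63%), PC2 0.4466 (44.66%), PC3 0.0971 (9.71%);  cumulative: 0.4563, 0.9029, 1


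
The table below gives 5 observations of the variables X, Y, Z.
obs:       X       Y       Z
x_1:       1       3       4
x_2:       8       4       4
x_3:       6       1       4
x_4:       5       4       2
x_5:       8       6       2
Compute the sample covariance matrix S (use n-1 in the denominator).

Step 1 — column means:
  mean(X) = (1 + 8 + 6 + 5 + 8) / 5 = 28/5 = 5.6
  mean(Y) = (3 + 4 + 1 + 4 + 6) / 5 = 18/5 = 3.6
  mean(Z) = (4 + 4 + 4 + 2 + 2) / 5 = 16/5 = 3.2

Step 2 — sample covariance S[i,j] = (1/(n-1)) · Σ_k (x_{k,i} - mean_i) · (x_{k,j} - mean_j), with n-1 = 4.
  S[X,X] = ((-4.6)·(-4.6) + (2.4)·(2.4) + (0.4)·(0.4) + (-0.6)·(-0.6) + (2.4)·(2.4)) / 4 = 33.2/4 = 8.3
  S[X,Y] = ((-4.6)·(-0.6) + (2.4)·(0.4) + (0.4)·(-2.6) + (-0.6)·(0.4) + (2.4)·(2.4)) / 4 = 8.2/4 = 2.05
  S[X,Z] = ((-4.6)·(0.8) + (2.4)·(0.8) + (0.4)·(0.8) + (-0.6)·(-1.2) + (2.4)·(-1.2)) / 4 = -3.6/4 = -0.9
  S[Y,Y] = ((-0.6)·(-0.6) + (0.4)·(0.4) + (-2.6)·(-2.6) + (0.4)·(0.4) + (2.4)·(2.4)) / 4 = 13.2/4 = 3.3
  S[Y,Z] = ((-0.6)·(0.8) + (0.4)·(0.8) + (-2.6)·(0.8) + (0.4)·(-1.2) + (2.4)·(-1.2)) / 4 = -5.6/4 = -1.4
  S[Z,Z] = ((0.8)·(0.8) + (0.8)·(0.8) + (0.8)·(0.8) + (-1.2)·(-1.2) + (-1.2)·(-1.2)) / 4 = 4.8/4 = 1.2

S is symmetric (S[j,i] = S[i,j]). Assembling:

S = [[8.3, 2.05, -0.9],
 [2.05, 3.3, -1.4],
 [-0.9, -1.4, 1.2]]


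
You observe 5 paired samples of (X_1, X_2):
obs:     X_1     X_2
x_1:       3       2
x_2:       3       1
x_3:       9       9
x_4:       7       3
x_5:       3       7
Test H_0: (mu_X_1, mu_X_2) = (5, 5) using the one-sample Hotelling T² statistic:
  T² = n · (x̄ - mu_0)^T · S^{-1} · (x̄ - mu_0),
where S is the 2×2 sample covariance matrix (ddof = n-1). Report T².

Step 1 — sample mean vector:
  mean(X_1) = (3 + 3 + 9 + 7 + 3) / 5 = 25/5 = 5
  mean(X_2) = (2 + 1 + 9 + 3 + 7) / 5 = 22/5 = 4.4
  x̄ = (5, 4.4),  deviation x̄ - mu_0 = (5, 4.4) - (5, 5) = (0, -0.6).

Step 2 — sample covariance matrix, S[i,j] = (1/(n-1)) · Σ_k (x_{k,i} - mean_i) · (x_{k,j} - mean_j), divisor n-1 = 4:
  S[X_1,X_1] = ((-2)·(-2) + (-2)·(-2) + (4)·(4) + (2)·(2) + (-2)·(-2)) / 4 = 32/4 = 8
  S[X_1,X_2] = ((-2)·(-2.4) + (-2)·(-3.4) + (4)·(4.6) + (2)·(-1.4) + (-2)·(2.6)) / 4 = 22/4 = 5.5
  S[X_2,X_2] = ((-2.4)·(-2.4) + (-3.4)·(-3.4) + (4.6)·(4.6) + (-1.4)·(-1.4) + (2.6)·(2.6)) / 4 = 47.2/4 = 11.8
  S = [[8, 5.5],
 [5.5, 11.8]].

Step 3 — invert S. det(S) = 8·11.8 - (5.5)² = 64.15.
  S^{-1} = (1/det) · [[d, -b], [-b, a]] = [[0.1839, -0.0857],
 [-0.0857, 0.1247]].

Step 4 — quadratic form (x̄ - mu_0)^T · S^{-1} · (x̄ - mu_0):
  S^{-1} · (x̄ - mu_0) = (0.0514, -0.0748),
  (x̄ - mu_0)^T · [...] = (0)·(0.0514) + (-0.6)·(-0.0748) = 0.0449.

Step 5 — scale by n: T² = 5 · 0.0449 = 0.2245.

T² ≈ 0.2245


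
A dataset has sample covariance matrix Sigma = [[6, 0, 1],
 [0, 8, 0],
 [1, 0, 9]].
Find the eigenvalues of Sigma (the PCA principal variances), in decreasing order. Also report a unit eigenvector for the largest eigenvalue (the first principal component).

Step 1 — characteristic polynomial p(λ) = det(λI - Sigma) = λ³ - tr·λ² + c_1·λ - det, where tr = trace, c_1 = sum of the principal 2×2 minors, det = det(Sigma):
  tr = 6 + 8 + 9 = 23,
  c_1 = (6·8 - (0)²) + (6·9 - (1)²) + (8·9 - (0)²) = 48 + 53 + 72 = 173,
  det = 6·(8·9 - (0)²) - (0)·((0)·9 - (0)·(1)) + (1)·((0)·(0) - 8·(1)) = 6·(72) - (0)·(0) + (1)·(-8) = 424.
  So p(λ) = λ³ - 23λ² + 173λ - 424.
Step 2 — look for an integer root (rational root theorem: any rational root is an integer divisor of 424). Testing λ = 8:
  p(8) = 512 - 1472 + 1384 - 424 = 0  ✓
  Dividing out (λ - 8): p(λ) = (λ - 8)(λ² - 15λ + 53).
Step 3 — remaining eigenvalues from the quadratic λ² - 15λ + 53 = 0:
  Δ = 15² - 4·53 = 225 - 212 = 13,  λ = (15 ± √13)/2 = (15 ± 3.6056)/2 ≈ 9.3028 or 5.6972.
  Sorted: λ_1 = 9.3028,  λ_2 = 8,  λ_3 = 5.6972  (check: sum = 23 = tr ✓).

Step 4 — unit eigenvector for λ_1 ≈ 9.3028: v spans the null space of (Sigma - λ_1 I), whose rows are
  r_1 = (-3.3028, 0, 1),  r_2 = (0, -1.3028, 0),  r_3 = (1, 0, -0.3028).
  v is orthogonal to every row, so take v ∝ r_1 × r_2 = ((0)·(0) - (1)·(-1.3028), (1)·(0) - (-3.3028)·(0), (-3.3028)·(-1.3028) - (0)·(0)) ≈ (1.3028, 0, 4.3028).
  Let u = (1.3028, 0, 4.3028).
  ||u|| = √((1.3028)² + (0)² + (4.3028)²) = √(20.2111) ≈ 4.4957,  v_1 = u/||u|| ≈ (0.2898, 0, 0.9571) (||v_1|| = 1).

λ_1 = 9.3028,  λ_2 = 8,  λ_3 = 5.6972;  v_1 ≈ (0.2898, 0, 0.9571)


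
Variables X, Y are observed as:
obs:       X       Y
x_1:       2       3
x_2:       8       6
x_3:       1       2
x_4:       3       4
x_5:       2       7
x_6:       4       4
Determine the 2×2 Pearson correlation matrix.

Step 1 — column means:
  mean(X) = (2 + 8 + 1 + 3 + 2 + 4) / 6 = 20/6 = 3.3333
  mean(Y) = (3 + 6 + 2 + 4 + 7 + 4) / 6 = 26/6 = 4.3333

Step 2 — sample variances and covariances s[i,j] = (1/(n-1)) · Σ_k (x_{k,i} - mean_i) · (x_{k,j} - mean_j), with n-1 = 5:
  s[X,X] = ((-1.3333)·(-1.3333) + (4.6667)·(4.6667) + (-2.3333)·(-2.3333) + (-0.3333)·(-0.3333) + (-1.3333)·(-1.3333) + (0.6667)·(0.6667)) / 5 = 31.3333/5 = 6.2667
  s[X,Y] = ((-1.3333)·(-1.3333) + (4.6667)·(1.6667) + (-2.3333)·(-2.3333) + (-0.3333)·(-0.3333) + (-1.3333)·(2.6667) + (0.6667)·(-0.3333)) / 5 = 11.3333/5 = 2.2667
  s[Y,Y] = ((-1.3333)·(-1.3333) + (1.6667)·(1.6667) + (-2.3333)·(-2.3333) + (-0.3333)·(-0.3333) + (2.6667)·(2.6667) + (-0.3333)·(-0.3333)) / 5 = 17.3333/5 = 3.4667
  Sample standard deviations s_i = √(s[i,i]):
  s(X) = √(6.2667) = 2.5033
  s(Y) = √(3.4667) = 1.8619

Step 3 — r_{ij} = s_{ij} / (s_i · s_j):
  r[X,X] = 1 (diagonal).
  r[X,Y] = 2.2667 / (2.5033 · 1.8619) = 2.2667 / 4.6609 = 0.4863
  r[Y,Y] = 1 (diagonal).

R is symmetric with unit diagonal. Assembling:

R = [[1, 0.4863],
 [0.4863, 1]]


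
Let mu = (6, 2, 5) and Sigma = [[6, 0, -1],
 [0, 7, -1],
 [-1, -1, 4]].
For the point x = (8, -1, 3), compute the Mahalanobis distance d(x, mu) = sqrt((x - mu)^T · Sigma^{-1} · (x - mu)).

Step 1 — centre the observation: (x - mu) = (2, -3, -2).

Step 2 — invert Sigma (cofactor / det for 3×3, or solve directly):
  Sigma^{-1} = [[0.1742, 0.0065, 0.0452],
 [0.0065, 0.1484, 0.0387],
 [0.0452, 0.0387, 0.271]].

Step 3 — form the quadratic (x - mu)^T · Sigma^{-1} · (x - mu):
  Sigma^{-1} · (x - mu) = (0.2387, -0.5097, -0.5677).
  (x - mu)^T · [Sigma^{-1} · (x - mu)] = (2)·(0.2387) + (-3)·(-0.5097) + (-2)·(-0.5677) = 3.1419.

Step 4 — take square root: d = √(3.1419) ≈ 1.7726.

d(x, mu) = √(3.1419) ≈ 1.7726


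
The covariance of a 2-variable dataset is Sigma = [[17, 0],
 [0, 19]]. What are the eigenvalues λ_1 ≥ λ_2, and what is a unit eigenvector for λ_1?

Step 1 — characteristic polynomial of 2×2 Sigma:
  det(Sigma - λI) = λ² - trace · λ + det = 0.
  trace = 17 + 19 = 36, det = 17·19 - (0)² = 323.
Step 2 — discriminant:
  Δ = trace² - 4·det = 1296 - 1292 = 4.
Step 3 — eigenvalues:
  λ = (trace ± √Δ)/2 = (36 ± 2)/2,
  λ_1 = 19,  λ_2 = 17.

Step 4 — unit eigenvector for λ_1: Sigma is diagonal, so its eigenvectors are the coordinate axes. λ_1 = 19 is the diagonal entry on the second coordinate axis, hence
  v_1 = (0, 1) (||v_1|| = 1).

λ_1 = 19,  λ_2 = 17;  v_1 ≈ (0, 1)


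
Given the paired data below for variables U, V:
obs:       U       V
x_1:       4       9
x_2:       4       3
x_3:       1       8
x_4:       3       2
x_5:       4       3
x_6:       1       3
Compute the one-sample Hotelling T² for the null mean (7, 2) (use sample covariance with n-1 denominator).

Step 1 — sample mean vector:
  mean(U) = (4 + 4 + 1 + 3 + 4 + 1) / 6 = 17/6 = 2.8333
  mean(V) = (9 + 3 + 8 + 2 + 3 + 3) / 6 = 28/6 = 4.6667
  x̄ = (2.8333, 4.6667),  deviation x̄ - mu_0 = (2.8333, 4.6667) - (7, 2) = (-4.1667, 2.6667).

Step 2 — sample covariance matrix, S[i,j] = (1/(n-1)) · Σ_k (x_{k,i} - mean_i) · (x_{k,j} - mean_j), divisor n-1 = 5:
  S[U,U] = ((1.1667)·(1.1667) + (1.1667)·(1.1667) + (-1.8333)·(-1.8333) + (0.1667)·(0.1667) + (1.1667)·(1.1667) + (-1.8333)·(-1.8333)) / 5 = 10.8333/5 = 2.1667
  S[U,V] = ((1.1667)·(4.3333) + (1.1667)·(-1.6667) + (-1.8333)·(3.3333) + (0.1667)·(-2.6667) + (1.1667)·(-1.6667) + (-1.8333)·(-1.6667)) / 5 = -2.3333/5 = -0.4667
  S[V,V] = ((4.3333)·(4.3333) + (-1.6667)·(-1.6667) + (3.3333)·(3.3333) + (-2.6667)·(-2.6667) + (-1.6667)·(-1.6667) + (-1.6667)·(-1.6667)) / 5 = 45.3333/5 = 9.0667
  S = [[2.1667, -0.4667],
 [-0.4667, 9.0667]].

Step 3 — invert S. det(S) = 2.1667·9.0667 - (-0.4667)² = 19.4267.
  S^{-1} = (1/det) · [[d, -b], [-b, a]] = [[0.4667, 0.024],
 [0.024, 0.1115]].

Step 4 — quadratic form (x̄ - mu_0)^T · S^{-1} · (x̄ - mu_0):
  S^{-1} · (x̄ - mu_0) = (-1.8806, 0.1973),
  (x̄ - mu_0)^T · [...] = (-4.1667)·(-1.8806) + (2.6667)·(0.1973) = 8.3619.

Step 5 — scale by n: T² = 6 · 8.3619 = 50.1716.

T² ≈ 50.1716


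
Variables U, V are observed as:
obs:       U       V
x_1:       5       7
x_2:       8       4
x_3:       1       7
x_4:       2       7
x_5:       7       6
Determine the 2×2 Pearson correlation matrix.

Step 1 — column means:
  mean(U) = (5 + 8 + 1 + 2 + 7) / 5 = 23/5 = 4.6
  mean(V) = (7 + 4 + 7 + 7 + 6) / 5 = 31/5 = 6.2

Step 2 — sample variances and covariances s[i,j] = (1/(n-1)) · Σ_k (x_{k,i} - mean_i) · (x_{k,j} - mean_j), with n-1 = 4:
  s[U,U] = ((0.4)·(0.4) + (3.4)·(3.4) + (-3.6)·(-3.6) + (-2.6)·(-2.6) + (2.4)·(2.4)) / 4 = 37.2/4 = 9.3
  s[U,V] = ((0.4)·(0.8) + (3.4)·(-2.2) + (-3.6)·(0.8) + (-2.6)·(0.8) + (2.4)·(-0.2)) / 4 = -12.6/4 = -3.15
  s[V,V] = ((0.8)·(0.8) + (-2.2)·(-2.2) + (0.8)·(0.8) + (0.8)·(0.8) + (-0.2)·(-0.2)) / 4 = 6.8/4 = 1.7
  Sample standard deviations s_i = √(s[i,i]):
  s(U) = √(9.3) = 3.0496
  s(V) = √(1.7) = 1.3038

Step 3 — r_{ij} = s_{ij} / (s_i · s_j):
  r[U,U] = 1 (diagonal).
  r[U,V] = -3.15 / (3.0496 · 1.3038) = -3.15 / 3.9762 = -0.7922
  r[V,V] = 1 (diagonal).

R is symmetric with unit diagonal. Assembling:

R = [[1, -0.7922],
 [-0.7922, 1]]


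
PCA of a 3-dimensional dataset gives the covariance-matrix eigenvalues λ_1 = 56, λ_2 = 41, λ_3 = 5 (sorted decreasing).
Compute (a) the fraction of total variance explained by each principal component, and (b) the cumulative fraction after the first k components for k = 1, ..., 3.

Step 1 — total variance = trace(Sigma) = Σ λ_i = 56 + 41 + 5 = 102.

Step 2 — fraction explained by component i = λ_i / Σ λ:
  PC1: 56/102 = 0.549
  PC2: 41/102 = 0.402
  PC3: 5/102 = 0.049

Step 3 — cumulative fraction after k components = (λ_1 + ... + λ_k) / Σ λ:
  k = 1: 56/102 = 0.549
  k = 2: (56 + 41)/102 = 97/102 = 0.951
  k = 3: (56 + 41 + 5)/102 = 102/102 = 1

Summary (fraction, with percent):

explained: PC1 0.549 (54.9%), PC2 0.402 (40.2%), PC3 0.049 (4.9%);  cumulative: 0.549, 0.951, 1


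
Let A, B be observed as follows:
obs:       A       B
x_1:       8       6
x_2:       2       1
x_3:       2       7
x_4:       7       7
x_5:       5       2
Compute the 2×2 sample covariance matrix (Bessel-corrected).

Step 1 — column means:
  mean(A) = (8 + 2 + 2 + 7 + 5) / 5 = 24/5 = 4.8
  mean(B) = (6 + 1 + 7 + 7 + 2) / 5 = 23/5 = 4.6

Step 2 — sample covariance S[i,j] = (1/(n-1)) · Σ_k (x_{k,i} - mean_i) · (x_{k,j} - mean_j), with n-1 = 4.
  S[A,A] = ((3.2)·(3.2) + (-2.8)·(-2.8) + (-2.8)·(-2.8) + (2.2)·(2.2) + (0.2)·(0.2)) / 4 = 30.8/4 = 7.7
  S[A,B] = ((3.2)·(1.4) + (-2.8)·(-3.6) + (-2.8)·(2.4) + (2.2)·(2.4) + (0.2)·(-2.6)) / 4 = 12.6/4 = 3.15
  S[B,B] = ((1.4)·(1.4) + (-3.6)·(-3.6) + (2.4)·(2.4) + (2.4)·(2.4) + (-2.6)·(-2.6)) / 4 = 33.2/4 = 8.3

S is symmetric (S[j,i] = S[i,j]). Assembling:

S = [[7.7, 3.15],
 [3.15, 8.3]]


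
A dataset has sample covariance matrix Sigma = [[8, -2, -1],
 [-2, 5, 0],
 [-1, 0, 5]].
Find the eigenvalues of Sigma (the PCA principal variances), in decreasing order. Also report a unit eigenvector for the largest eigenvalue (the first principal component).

Step 1 — characteristic polynomial p(λ) = det(λI - Sigma) = λ³ - tr·λ² + c_1·λ - det, where tr = trace, c_1 = sum of the principal 2×2 minors, det = det(Sigma):
  tr = 8 + 5 + 5 = 18,
  c_1 = (8·5 - (-2)²) + (8·5 - (-1)²) + (5·5 - (0)²) = 36 + 39 + 25 = 100,
  det = 8·(5·5 - (0)²) - (-2)·((-2)·5 - (0)·(-1)) + (-1)·((-2)·(0) - 5·(-1)) = 8·(25) - (-2)·(-10) + (-1)·(5) = 175.
  So p(λ) = λ³ - 18λ² + 100λ - 175.
Step 2 — look for an integer root (rational root theorem: any rational root is an integer divisor of 175). Testing λ = 5:
  p(5) = 125 - 450 + 500 - 175 = 0  ✓
  Dividing out (λ - 5): p(λ) = (λ - 5)(λ² - 13λ + 35).
Step 3 — remaining eigenvalues from the quadratic λ² - 13λ + 35 = 0:
  Δ = 13² - 4·35 = 169 - 140 = 29,  λ = (13 ± √29)/2 = (13 ± 5.3852)/2 ≈ 9.1926 or 3.8074.
  Sorted: λ_1 = 9.1926,  λ_2 = 5,  λ_3 = 3.8074  (check: sum = 18 = tr ✓).

Step 4 — unit eigenvector for λ_1 ≈ 9.1926: v spans the null space of (Sigma - λ_1 I), whose rows are
  r_1 = (-1.1926, -2, -1),  r_2 = (-2, -4.1926, 0),  r_3 = (-1, 0, -4.1926).
  v is orthogonal to every row, so take v ∝ r_1 × r_2 = ((-2)·(0) - (-1)·(-4.1926), (-1)·(-2) - (-1.1926)·(0), (-1.1926)·(-4.1926) - (-2)·(-2)) ≈ (-4.1926, 2, 1).
  Rescale (multiply by -1 so the first nonzero entry is positive): u = (4.1926, -2, -1).
  ||u|| = √((4.1926)² + (-2)² + (-1)²) = √(22.5777) ≈ 4.7516,  v_1 = u/||u|| ≈ (0.8824, -0.4209, -0.2105) (||v_1|| = 1).

λ_1 = 9.1926,  λ_2 = 5,  λ_3 = 3.8074;  v_1 ≈ (0.8824, -0.4209, -0.2105)


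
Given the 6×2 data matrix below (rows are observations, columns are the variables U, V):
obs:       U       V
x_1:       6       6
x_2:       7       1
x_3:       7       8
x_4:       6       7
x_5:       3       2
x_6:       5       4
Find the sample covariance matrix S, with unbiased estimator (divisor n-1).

Step 1 — column means:
  mean(U) = (6 + 7 + 7 + 6 + 3 + 5) / 6 = 34/6 = 5.6667
  mean(V) = (6 + 1 + 8 + 7 + 2 + 4) / 6 = 28/6 = 4.6667

Step 2 — sample covariance S[i,j] = (1/(n-1)) · Σ_k (x_{k,i} - mean_i) · (x_{k,j} - mean_j), with n-1 = 5.
  S[U,U] = ((0.3333)·(0.3333) + (1.3333)·(1.3333) + (1.3333)·(1.3333) + (0.3333)·(0.3333) + (-2.6667)·(-2.6667) + (-0.6667)·(-0.6667)) / 5 = 11.3333/5 = 2.2667
  S[U,V] = ((0.3333)·(1.3333) + (1.3333)·(-3.6667) + (1.3333)·(3.3333) + (0.3333)·(2.3333) + (-2.6667)·(-2.6667) + (-0.6667)·(-0.6667)) / 5 = 8.3333/5 = 1.6667
  S[V,V] = ((1.3333)·(1.3333) + (-3.6667)·(-3.6667) + (3.3333)·(3.3333) + (2.3333)·(2.3333) + (-2.6667)·(-2.6667) + (-0.6667)·(-0.6667)) / 5 = 39.3333/5 = 7.8667

S is symmetric (S[j,i] = S[i,j]). Assembling:

S = [[2.2667, 1.6667],
 [1.6667, 7.8667]]


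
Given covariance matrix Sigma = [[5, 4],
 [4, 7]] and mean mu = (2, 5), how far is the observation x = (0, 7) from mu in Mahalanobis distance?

Step 1 — centre the observation: (x - mu) = (-2, 2).

Step 2 — invert Sigma. det(Sigma) = 5·7 - (4)² = 19.
  Sigma^{-1} = (1/det) · [[d, -b], [-b, a]] = [[0.3684, -0.2105],
 [-0.2105, 0.2632]].

Step 3 — form the quadratic (x - mu)^T · Sigma^{-1} · (x - mu):
  Sigma^{-1} · (x - mu) = (-1.1579, 0.9474).
  (x - mu)^T · [Sigma^{-1} · (x - mu)] = (-2)·(-1.1579) + (2)·(0.9474) = 4.2105.

Step 4 — take square root: d = √(4.2105) ≈ 2.052.

d(x, mu) = √(4.2105) ≈ 2.052


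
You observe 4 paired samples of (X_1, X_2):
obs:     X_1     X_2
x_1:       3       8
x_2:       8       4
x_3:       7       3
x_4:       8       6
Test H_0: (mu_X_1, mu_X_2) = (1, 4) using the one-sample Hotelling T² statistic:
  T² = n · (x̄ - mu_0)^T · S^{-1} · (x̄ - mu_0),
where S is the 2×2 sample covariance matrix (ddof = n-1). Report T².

Step 1 — sample mean vector:
  mean(X_1) = (3 + 8 + 7 + 8) / 4 = 26/4 = 6.5
  mean(X_2) = (8 + 4 + 3 + 6) / 4 = 21/4 = 5.25
  x̄ = (6.5, 5.25),  deviation x̄ - mu_0 = (6.5, 5.25) - (1, 4) = (5.5, 1.25).

Step 2 — sample covariance matrix, S[i,j] = (1/(n-1)) · Σ_k (x_{k,i} - mean_i) · (x_{k,j} - mean_j), divisor n-1 = 3:
  S[X_1,X_1] = ((-3.5)·(-3.5) + (1.5)·(1.5) + (0.5)·(0.5) + (1.5)·(1.5)) / 3 = 17/3 = 5.6667
  S[X_1,X_2] = ((-3.5)·(2.75) + (1.5)·(-1.25) + (0.5)·(-2.25) + (1.5)·(0.75)) / 3 = -11.5/3 = -3.8333
  S[X_2,X_2] = ((2.75)·(2.75) + (-1.25)·(-1.25) + (-2.25)·(-2.25) + (0.75)·(0.75)) / 3 = 14.75/3 = 4.9167
  S = [[5.6667, -3.8333],
 [-3.8333, 4.9167]].

Step 3 — invert S. det(S) = 5.6667·4.9167 - (-3.8333)² = 13.1667.
  S^{-1} = (1/det) · [[d, -b], [-b, a]] = [[0.3734, 0.2911],
 [0.2911, 0.4304]].

Step 4 — quadratic form (x̄ - mu_0)^T · S^{-1} · (x̄ - mu_0):
  S^{-1} · (x̄ - mu_0) = (2.4177, 2.1392),
  (x̄ - mu_0)^T · [...] = (5.5)·(2.4177) + (1.25)·(2.1392) = 15.9715.

Step 5 — scale by n: T² = 4 · 15.9715 = 63.8861.

T² ≈ 63.8861


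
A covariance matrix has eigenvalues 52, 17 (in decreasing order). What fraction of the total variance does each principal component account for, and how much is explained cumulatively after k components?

Step 1 — total variance = trace(Sigma) = Σ λ_i = 52 + 17 = 69.

Step 2 — fraction explained by component i = λ_i / Σ λ:
  PC1: 52/69 = 0.7536
  PC2: 17/69 = 0.2464

Step 3 — cumulative fraction after k components = (λ_1 + ... + λ_k) / Σ λ:
  k = 1: 52/69 = 0.7536
  k = 2: (52 + 17)/69 = 69/69 = 1

Summary (fraction, with percent):

explained: PC1 0.7536 (75.36%), PC2 0.2464 (24.64%);  cumulative: 0.7536, 1


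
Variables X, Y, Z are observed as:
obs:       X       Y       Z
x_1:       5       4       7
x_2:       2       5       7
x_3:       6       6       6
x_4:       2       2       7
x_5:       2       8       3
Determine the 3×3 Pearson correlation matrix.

Step 1 — column means:
  mean(X) = (5 + 2 + 6 + 2 + 2) / 5 = 17/5 = 3.4
  mean(Y) = (4 + 5 + 6 + 2 + 8) / 5 = 25/5 = 5
  mean(Z) = (7 + 7 + 6 + 7 + 3) / 5 = 30/5 = 6

Step 2 — sample variances and covariances s[i,j] = (1/(n-1)) · Σ_k (x_{k,i} - mean_i) · (x_{k,j} - mean_j), with n-1 = 4:
  s[X,X] = ((1.6)·(1.6) + (-1.4)·(-1.4) + (2.6)·(2.6) + (-1.4)·(-1.4) + (-1.4)·(-1.4)) / 4 = 15.2/4 = 3.8
  s[X,Y] = ((1.6)·(-1) + (-1.4)·(0) + (2.6)·(1) + (-1.4)·(-3) + (-1.4)·(3)) / 4 = 1/4 = 0.25
  s[X,Z] = ((1.6)·(1) + (-1.4)·(1) + (2.6)·(0) + (-1.4)·(1) + (-1.4)·(-3)) / 4 = 3/4 = 0.75
  s[Y,Y] = ((-1)·(-1) + (0)·(0) + (1)·(1) + (-3)·(-3) + (3)·(3)) / 4 = 20/4 = 5
  s[Y,Z] = ((-1)·(1) + (0)·(1) + (1)·(0) + (-3)·(1) + (3)·(-3)) / 4 = -13/4 = -3.25
  s[Z,Z] = ((1)·(1) + (1)·(1) + (0)·(0) + (1)·(1) + (-3)·(-3)) / 4 = 12/4 = 3
  Sample standard deviations s_i = √(s[i,i]):
  s(X) = √(3.8) = 1.9494
  s(Y) = √(5) = 2.2361
  s(Z) = √(3) = 1.7321

Step 3 — r_{ij} = s_{ij} / (s_i · s_j):
  r[X,X] = 1 (diagonal).
  r[X,Y] = 0.25 / (1.9494 · 2.2361) = 0.25 / 4.3589 = 0.0574
  r[X,Z] = 0.75 / (1.9494 · 1.7321) = 0.75 / 3.3764 = 0.2221
  r[Y,Y] = 1 (diagonal).
  r[Y,Z] = -3.25 / (2.2361 · 1.7321) = -3.25 / 3.873 = -0.8391
  r[Z,Z] = 1 (diagonal).

R is symmetric with unit diagonal. Assembling:

R = [[1, 0.0574, 0.2221],
 [0.0574, 1, -0.8391],
 [0.2221, -0.8391, 1]]


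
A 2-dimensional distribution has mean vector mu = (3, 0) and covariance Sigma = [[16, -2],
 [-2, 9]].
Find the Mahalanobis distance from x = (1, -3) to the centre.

Step 1 — centre the observation: (x - mu) = (-2, -3).

Step 2 — invert Sigma. det(Sigma) = 16·9 - (-2)² = 140.
  Sigma^{-1} = (1/det) · [[d, -b], [-b, a]] = [[0.0643, 0.0143],
 [0.0143, 0.1143]].

Step 3 — form the quadratic (x - mu)^T · Sigma^{-1} · (x - mu):
  Sigma^{-1} · (x - mu) = (-0.1714, -0.3714).
  (x - mu)^T · [Sigma^{-1} · (x - mu)] = (-2)·(-0.1714) + (-3)·(-0.3714) = 1.4571.

Step 4 — take square root: d = √(1.4571) ≈ 1.2071.

d(x, mu) = √(1.4571) ≈ 1.2071


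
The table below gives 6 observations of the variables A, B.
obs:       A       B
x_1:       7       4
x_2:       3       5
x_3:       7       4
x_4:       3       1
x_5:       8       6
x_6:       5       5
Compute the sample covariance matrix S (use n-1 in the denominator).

Step 1 — column means:
  mean(A) = (7 + 3 + 7 + 3 + 8 + 5) / 6 = 33/6 = 5.5
  mean(B) = (4 + 5 + 4 + 1 + 6 + 5) / 6 = 25/6 = 4.1667

Step 2 — sample covariance S[i,j] = (1/(n-1)) · Σ_k (x_{k,i} - mean_i) · (x_{k,j} - mean_j), with n-1 = 5.
  S[A,A] = ((1.5)·(1.5) + (-2.5)·(-2.5) + (1.5)·(1.5) + (-2.5)·(-2.5) + (2.5)·(2.5) + (-0.5)·(-0.5)) / 5 = 23.5/5 = 4.7
  S[A,B] = ((1.5)·(-0.1667) + (-2.5)·(0.8333) + (1.5)·(-0.1667) + (-2.5)·(-3.1667) + (2.5)·(1.8333) + (-0.5)·(0.8333)) / 5 = 9.5/5 = 1.9
  S[B,B] = ((-0.1667)·(-0.1667) + (0.8333)·(0.8333) + (-0.1667)·(-0.1667) + (-3.1667)·(-3.1667) + (1.8333)·(1.8333) + (0.8333)·(0.8333)) / 5 = 14.8333/5 = 2.9667

S is symmetric (S[j,i] = S[i,j]). Assembling:

S = [[4.7, 1.9],
 [1.9, 2.9667]]


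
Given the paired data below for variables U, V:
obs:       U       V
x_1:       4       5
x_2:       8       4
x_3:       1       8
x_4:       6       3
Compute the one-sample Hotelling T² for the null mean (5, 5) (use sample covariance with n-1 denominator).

Step 1 — sample mean vector:
  mean(U) = (4 + 8 + 1 + 6) / 4 = 19/4 = 4.75
  mean(V) = (5 + 4 + 8 + 3) / 4 = 20/4 = 5
  x̄ = (4.75, 5),  deviation x̄ - mu_0 = (4.75, 5) - (5, 5) = (-0.25, 0).

Step 2 — sample covariance matrix, S[i,j] = (1/(n-1)) · Σ_k (x_{k,i} - mean_i) · (x_{k,j} - mean_j), divisor n-1 = 3:
  S[U,U] = ((-0.75)·(-0.75) + (3.25)·(3.25) + (-3.75)·(-3.75) + (1.25)·(1.25)) / 3 = 26.75/3 = 8.9167
  S[U,V] = ((-0.75)·(0) + (3.25)·(-1) + (-3.75)·(3) + (1.25)·(-2)) / 3 = -17/3 = -5.6667
  S[V,V] = ((0)·(0) + (-1)·(-1) + (3)·(3) + (-2)·(-2)) / 3 = 14/3 = 4.6667
  S = [[8.9167, -5.6667],
 [-5.6667, 4.6667]].

Step 3 — invert S. det(S) = 8.9167·4.6667 - (-5.6667)² = 9.5.
  S^{-1} = (1/det) · [[d, -b], [-b, a]] = [[0.4912, 0.5965],
 [0.5965, 0.9386]].

Step 4 — quadratic form (x̄ - mu_0)^T · S^{-1} · (x̄ - mu_0):
  S^{-1} · (x̄ - mu_0) = (-0.1228, -0.1491),
  (x̄ - mu_0)^T · [...] = (-0.25)·(-0.1228) + (0)·(-0.1491) = 0.0307.

Step 5 — scale by n: T² = 4 · 0.0307 = 0.1228.

T² ≈ 0.1228


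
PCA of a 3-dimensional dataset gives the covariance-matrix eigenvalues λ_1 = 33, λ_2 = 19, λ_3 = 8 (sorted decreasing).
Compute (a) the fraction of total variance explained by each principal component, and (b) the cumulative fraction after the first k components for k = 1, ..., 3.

Step 1 — total variance = trace(Sigma) = Σ λ_i = 33 + 19 + 8 = 60.

Step 2 — fraction explained by component i = λ_i / Σ λ:
  PC1: 33/60 = 0.55
  PC2: 19/60 = 0.3167
  PC3: 8/60 = 0.1333

Step 3 — cumulative fraction after k components = (λ_1 + ... + λ_k) / Σ λ:
  k = 1: 33/60 = 0.55
  k = 2: (33 + 19)/60 = 52/60 = 0.8667
  k = 3: (33 + 19 + 8)/60 = 60/60 = 1

Summary (fraction, with percent):

explained: PC1 0.55 (55%), PC2 0.3167 (31.67%), PC3 0.1333 (13.33%);  cumulative: 0.55, 0.8667, 1


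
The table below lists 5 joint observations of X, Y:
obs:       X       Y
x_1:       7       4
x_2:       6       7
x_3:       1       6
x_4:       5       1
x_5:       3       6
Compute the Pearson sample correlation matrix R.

Step 1 — column means:
  mean(X) = (7 + 6 + 1 + 5 + 3) / 5 = 22/5 = 4.4
  mean(Y) = (4 + 7 + 6 + 1 + 6) / 5 = 24/5 = 4.8

Step 2 — sample variances and covariances s[i,j] = (1/(n-1)) · Σ_k (x_{k,i} - mean_i) · (x_{k,j} - mean_j), with n-1 = 4:
  s[X,X] = ((2.6)·(2.6) + (1.6)·(1.6) + (-3.4)·(-3.4) + (0.6)·(0.6) + (-1.4)·(-1.4)) / 4 = 23.2/4 = 5.8
  s[X,Y] = ((2.6)·(-0.8) + (1.6)·(2.2) + (-3.4)·(1.2) + (0.6)·(-3.8) + (-1.4)·(1.2)) / 4 = -6.6/4 = -1.65
  s[Y,Y] = ((-0.8)·(-0.8) + (2.2)·(2.2) + (1.2)·(1.2) + (-3.8)·(-3.8) + (1.2)·(1.2)) / 4 = 22.8/4 = 5.7
  Sample standard deviations s_i = √(s[i,i]):
  s(X) = √(5.8) = 2.4083
  s(Y) = √(5.7) = 2.3875

Step 3 — r_{ij} = s_{ij} / (s_i · s_j):
  r[X,X] = 1 (diagonal).
  r[X,Y] = -1.65 / (2.4083 · 2.3875) = -1.65 / 5.7498 = -0.287
  r[Y,Y] = 1 (diagonal).

R is symmetric with unit diagonal. Assembling:

R = [[1, -0.287],
 [-0.287, 1]]


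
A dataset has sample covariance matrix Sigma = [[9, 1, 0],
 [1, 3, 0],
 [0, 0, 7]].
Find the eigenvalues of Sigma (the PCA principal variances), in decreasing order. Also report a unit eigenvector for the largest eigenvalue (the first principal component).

Step 1 — characteristic polynomial p(λ) = det(λI - Sigma) = λ³ - tr·λ² + c_1·λ - det, where tr = trace, c_1 = sum of the principal 2×2 minors, det = det(Sigma):
  tr = 9 + 3 + 7 = 19,
  c_1 = (9·3 - (1)²) + (9·7 - (0)²) + (3·7 - (0)²) = 26 + 63 + 21 = 110,
  det = 9·(3·7 - (0)²) - (1)·((1)·7 - (0)·(0)) + (0)·((1)·(0) - 3·(0)) = 9·(21) - (1)·(7) + (0)·(0) = 182.
  So p(λ) = λ³ - 19λ² + 110λ - 182.
Step 2 — look for an integer root (rational root theorem: any rational root is an integer divisor of 182). Testing λ = 7:
  p(7) = 343 - 931 + 770 - 182 = 0  ✓
  Dividing out (λ - 7): p(λ) = (λ - 7)(λ² - 12λ + 26).
Step 3 — remaining eigenvalues from the quadratic λ² - 12λ + 26 = 0:
  Δ = 12² - 4·26 = 144 - 104 = 40,  λ = (12 ± √40)/2 = (12 ± 6.3246)/2 ≈ 9.1623 or 2.8377.
  Sorted: λ_1 = 9.1623,  λ_2 = 7,  λ_3 = 2.8377  (check: sum = 19 = tr ✓).

Step 4 — unit eigenvector for λ_1 ≈ 9.1623: v spans the null space of (Sigma - λ_1 I), whose rows are
  r_1 = (-0.1623, 1, 0),  r_2 = (1, -6.1623, 0),  r_3 = (0, 0, -2.1623).
  v is orthogonal to every row, so take v ∝ r_1 × r_3 = ((1)·(-2.1623) - (0)·(0), (0)·(0) - (-0.1623)·(-2.1623), (-0.1623)·(0) - (1)·(0)) ≈ (-2.1623, -0.3509, 0).
  Rescale (multiply by -1 so the first nonzero entry is positive): u = (2.1623, 0.3509, 0).
  ||u|| = √((2.1623)² + (0.3509)² + (0)²) = √(4.7986) ≈ 2.1906,  v_1 = u/||u|| ≈ (0.9871, 0.1602, 0) (||v_1|| = 1).

λ_1 = 9.1623,  λ_2 = 7,  λ_3 = 2.8377;  v_1 ≈ (0.9871, 0.1602, 0)


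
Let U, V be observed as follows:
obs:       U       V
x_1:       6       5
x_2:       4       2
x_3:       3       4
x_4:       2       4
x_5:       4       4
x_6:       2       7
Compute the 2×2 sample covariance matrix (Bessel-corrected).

Step 1 — column means:
  mean(U) = (6 + 4 + 3 + 2 + 4 + 2) / 6 = 21/6 = 3.5
  mean(V) = (5 + 2 + 4 + 4 + 4 + 7) / 6 = 26/6 = 4.3333

Step 2 — sample covariance S[i,j] = (1/(n-1)) · Σ_k (x_{k,i} - mean_i) · (x_{k,j} - mean_j), with n-1 = 5.
  S[U,U] = ((2.5)·(2.5) + (0.5)·(0.5) + (-0.5)·(-0.5) + (-1.5)·(-1.5) + (0.5)·(0.5) + (-1.5)·(-1.5)) / 5 = 11.5/5 = 2.3
  S[U,V] = ((2.5)·(0.6667) + (0.5)·(-2.3333) + (-0.5)·(-0.3333) + (-1.5)·(-0.3333) + (0.5)·(-0.3333) + (-1.5)·(2.6667)) / 5 = -3/5 = -0.6
  S[V,V] = ((0.6667)·(0.6667) + (-2.3333)·(-2.3333) + (-0.3333)·(-0.3333) + (-0.3333)·(-0.3333) + (-0.3333)·(-0.3333) + (2.6667)·(2.6667)) / 5 = 13.3333/5 = 2.6667

S is symmetric (S[j,i] = S[i,j]). Assembling:

S = [[2.3, -0.6],
 [-0.6, 2.6667]]


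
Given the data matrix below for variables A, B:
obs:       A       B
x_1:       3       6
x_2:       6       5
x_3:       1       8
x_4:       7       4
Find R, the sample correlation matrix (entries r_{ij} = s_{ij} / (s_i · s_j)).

Step 1 — column means:
  mean(A) = (3 + 6 + 1 + 7) / 4 = 17/4 = 4.25
  mean(B) = (6 + 5 + 8 + 4) / 4 = 23/4 = 5.75

Step 2 — sample variances and covariances s[i,j] = (1/(n-1)) · Σ_k (x_{k,i} - mean_i) · (x_{k,j} - mean_j), with n-1 = 3:
  s[A,A] = ((-1.25)·(-1.25) + (1.75)·(1.75) + (-3.25)·(-3.25) + (2.75)·(2.75)) / 3 = 22.75/3 = 7.5833
  s[A,B] = ((-1.25)·(0.25) + (1.75)·(-0.75) + (-3.25)·(2.25) + (2.75)·(-1.75)) / 3 = -13.75/3 = -4.5833
  s[B,B] = ((0.25)·(0.25) + (-0.75)·(-0.75) + (2.25)·(2.25) + (-1.75)·(-1.75)) / 3 = 8.75/3 = 2.9167
  Sample standard deviations s_i = √(s[i,i]):
  s(A) = √(7.5833) = 2.7538
  s(B) = √(2.9167) = 1.7078

Step 3 — r_{ij} = s_{ij} / (s_i · s_j):
  r[A,A] = 1 (diagonal).
  r[A,B] = -4.5833 / (2.7538 · 1.7078) = -4.5833 / 4.703 = -0.9746
  r[B,B] = 1 (diagonal).

R is symmetric with unit diagonal. Assembling:

R = [[1, -0.9746],
 [-0.9746, 1]]


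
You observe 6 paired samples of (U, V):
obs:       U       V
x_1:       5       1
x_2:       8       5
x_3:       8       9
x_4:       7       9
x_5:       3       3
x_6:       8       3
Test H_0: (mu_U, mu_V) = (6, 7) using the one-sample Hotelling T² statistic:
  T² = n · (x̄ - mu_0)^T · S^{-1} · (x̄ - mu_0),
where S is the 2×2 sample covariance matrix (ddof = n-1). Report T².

Step 1 — sample mean vector:
  mean(U) = (5 + 8 + 8 + 7 + 3 + 8) / 6 = 39/6 = 6.5
  mean(V) = (1 + 5 + 9 + 9 + 3 + 3) / 6 = 30/6 = 5
  x̄ = (6.5, 5),  deviation x̄ - mu_0 = (6.5, 5) - (6, 7) = (0.5, -2).

Step 2 — sample covariance matrix, S[i,j] = (1/(n-1)) · Σ_k (x_{k,i} - mean_i) · (x_{k,j} - mean_j), divisor n-1 = 5:
  S[U,U] = ((-1.5)·(-1.5) + (1.5)·(1.5) + (1.5)·(1.5) + (0.5)·(0.5) + (-3.5)·(-3.5) + (1.5)·(1.5)) / 5 = 21.5/5 = 4.3
  S[U,V] = ((-1.5)·(-4) + (1.5)·(0) + (1.5)·(4) + (0.5)·(4) + (-3.5)·(-2) + (1.5)·(-2)) / 5 = 18/5 = 3.6
  S[V,V] = ((-4)·(-4) + (0)·(0) + (4)·(4) + (4)·(4) + (-2)·(-2) + (-2)·(-2)) / 5 = 56/5 = 11.2
  S = [[4.3, 3.6],
 [3.6, 11.2]].

Step 3 — invert S. det(S) = 4.3·11.2 - (3.6)² = 35.2.
  S^{-1} = (1/det) · [[d, -b], [-b, a]] = [[0.3182, -0.1023],
 [-0.1023, 0.1222]].

Step 4 — quadratic form (x̄ - mu_0)^T · S^{-1} · (x̄ - mu_0):
  S^{-1} · (x̄ - mu_0) = (0.3636, -0.2955),
  (x̄ - mu_0)^T · [...] = (0.5)·(0.3636) + (-2)·(-0.2955) = 0.7727.

Step 5 — scale by n: T² = 6 · 0.7727 = 4.6364.

T² ≈ 4.6364


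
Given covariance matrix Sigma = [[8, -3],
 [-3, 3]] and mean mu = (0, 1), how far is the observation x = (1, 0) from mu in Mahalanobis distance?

Step 1 — centre the observation: (x - mu) = (1, -1).

Step 2 — invert Sigma. det(Sigma) = 8·3 - (-3)² = 15.
  Sigma^{-1} = (1/det) · [[d, -b], [-b, a]] = [[0.2, 0.2],
 [0.2, 0.5333]].

Step 3 — form the quadratic (x - mu)^T · Sigma^{-1} · (x - mu):
  Sigma^{-1} · (x - mu) = (0, -0.3333).
  (x - mu)^T · [Sigma^{-1} · (x - mu)] = (1)·(0) + (-1)·(-0.3333) = 0.3333.

Step 4 — take square root: d = √(0.3333) ≈ 0.5774.

d(x, mu) = √(0.3333) ≈ 0.5774


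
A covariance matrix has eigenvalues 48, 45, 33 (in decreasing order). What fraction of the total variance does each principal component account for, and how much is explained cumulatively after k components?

Step 1 — total variance = trace(Sigma) = Σ λ_i = 48 + 45 + 33 = 126.

Step 2 — fraction explained by component i = λ_i / Σ λ:
  PC1: 48/126 = 0.381
  PC2: 45/126 = 0.3571
  PC3: 33/126 = 0.2619

Step 3 — cumulative fraction after k components = (λ_1 + ... + λ_k) / Σ λ:
  k = 1: 48/126 = 0.381
  k = 2: (48 + 45)/126 = 93/126 = 0.7381
  k = 3: (48 + 45 + 33)/126 = 126/126 = 1

Summary (fraction, with percent):

explained: PC1 0.381 (38.1%), PC2 0.3571 (35.71%), PC3 0.2619 (26.19%);  cumulative: 0.381, 0.7381, 1
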